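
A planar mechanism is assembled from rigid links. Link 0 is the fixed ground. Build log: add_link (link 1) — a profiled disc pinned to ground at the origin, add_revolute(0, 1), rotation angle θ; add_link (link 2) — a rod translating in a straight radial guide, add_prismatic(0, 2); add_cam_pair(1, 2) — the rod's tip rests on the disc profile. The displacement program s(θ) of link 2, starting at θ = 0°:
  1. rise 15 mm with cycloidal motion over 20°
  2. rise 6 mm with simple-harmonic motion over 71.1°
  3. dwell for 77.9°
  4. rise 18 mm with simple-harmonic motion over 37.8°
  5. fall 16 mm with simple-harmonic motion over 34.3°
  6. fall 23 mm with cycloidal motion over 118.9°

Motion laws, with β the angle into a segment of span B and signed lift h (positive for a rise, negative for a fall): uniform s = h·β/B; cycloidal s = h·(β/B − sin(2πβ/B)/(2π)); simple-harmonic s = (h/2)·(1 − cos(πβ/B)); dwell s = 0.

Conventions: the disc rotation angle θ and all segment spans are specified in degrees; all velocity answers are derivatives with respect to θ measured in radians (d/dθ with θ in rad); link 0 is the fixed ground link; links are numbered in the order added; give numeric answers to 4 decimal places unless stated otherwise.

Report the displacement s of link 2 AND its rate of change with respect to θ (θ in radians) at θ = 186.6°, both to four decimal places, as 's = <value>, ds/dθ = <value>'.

seg 1 [0°–20°] cycloidal, h=15: full span → s += 15 → s = 15.0000
seg 2 [20°–91.1°] simple-harmonic, h=6: full span → s += 6 → s = 21.0000
seg 3 [91.1°–169°] dwell: s stays 21.0000
seg 4 [169°–206.8°] simple-harmonic, h=18: θ=186.6° here. β=17.6, B=37.8. 18/2·(1 − cos(π·0.4656)) = 8.0295 → s = 29.0295
velocity in seg [169°–206.8°] (simple-harmonic), θ in radians: β = 17.6° = 0.3072 rad, B = 37.8° = 0.6597 rad; ds/dθ = (πh/(2B)) sin(πβ/B) = (π·18/(2·0.6597)) sin(π·0.4656) = 42.607239 mm/rad

s = 29.0295, ds/dθ = 42.6072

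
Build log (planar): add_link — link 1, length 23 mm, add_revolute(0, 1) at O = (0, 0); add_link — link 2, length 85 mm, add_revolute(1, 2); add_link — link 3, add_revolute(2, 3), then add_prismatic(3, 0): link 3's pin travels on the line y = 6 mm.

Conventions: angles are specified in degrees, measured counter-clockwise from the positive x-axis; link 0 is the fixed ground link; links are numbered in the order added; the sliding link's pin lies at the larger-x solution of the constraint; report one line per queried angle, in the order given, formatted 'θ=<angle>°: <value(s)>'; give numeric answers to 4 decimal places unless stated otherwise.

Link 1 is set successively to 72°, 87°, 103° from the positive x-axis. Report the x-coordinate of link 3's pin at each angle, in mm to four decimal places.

geometry: r = 23 mm, L = 85 mm, e = 6 mm
θ=72°: crank pin P = (r cos θ, r sin θ) = (7.107391, 21.874300)
θ=72°: h = r sin θ − e = 21.874300 − 6 = 15.874300
θ=72°: x = r cos θ + √(L² − h²) = 7.107391 + 83.504530 = 90.611921
θ=87°: crank pin P = (r cos θ, r sin θ) = (1.203727, 22.968479)
θ=87°: h = r sin θ − e = 22.968479 − 6 = 16.968479
θ=87°: x = r cos θ + √(L² − h²) = 1.203727 + 83.289079 = 84.492806
θ=103°: crank pin P = (r cos θ, r sin θ) = (-5.173874, 22.410511)
θ=103°: h = r sin θ − e = 22.410511 − 6 = 16.410511
θ=103°: x = r cos θ + √(L² − h²) = -5.173874 + 83.400810 = 78.226936

θ=72°: 90.6119
θ=87°: 84.4928
θ=103°: 78.2269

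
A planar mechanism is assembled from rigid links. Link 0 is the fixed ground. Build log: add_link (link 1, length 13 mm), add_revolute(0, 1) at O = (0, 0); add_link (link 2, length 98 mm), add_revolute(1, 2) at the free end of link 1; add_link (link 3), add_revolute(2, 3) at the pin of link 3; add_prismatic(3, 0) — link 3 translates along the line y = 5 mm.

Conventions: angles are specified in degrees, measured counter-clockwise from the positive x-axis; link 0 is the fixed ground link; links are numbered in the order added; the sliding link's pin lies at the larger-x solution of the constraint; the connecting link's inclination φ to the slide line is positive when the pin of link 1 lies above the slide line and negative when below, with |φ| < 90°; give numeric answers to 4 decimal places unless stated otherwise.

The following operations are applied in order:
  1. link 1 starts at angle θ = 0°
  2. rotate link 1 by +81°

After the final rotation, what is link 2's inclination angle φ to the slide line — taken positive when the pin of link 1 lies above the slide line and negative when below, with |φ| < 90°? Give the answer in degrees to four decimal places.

geometry: r = 13 mm, L = 98 mm, e = 5 mm; θ starts at 0°
rotate link 1 by +81°: θ ← 0° +81° = 81°
h = r sin θ − e = 12.839948 − 5 = 7.839948
sin φ = h / L = 7.839948 / 98 = 0.07999947
φ = arcsin(0.07999947) = 4.588535°

4.5885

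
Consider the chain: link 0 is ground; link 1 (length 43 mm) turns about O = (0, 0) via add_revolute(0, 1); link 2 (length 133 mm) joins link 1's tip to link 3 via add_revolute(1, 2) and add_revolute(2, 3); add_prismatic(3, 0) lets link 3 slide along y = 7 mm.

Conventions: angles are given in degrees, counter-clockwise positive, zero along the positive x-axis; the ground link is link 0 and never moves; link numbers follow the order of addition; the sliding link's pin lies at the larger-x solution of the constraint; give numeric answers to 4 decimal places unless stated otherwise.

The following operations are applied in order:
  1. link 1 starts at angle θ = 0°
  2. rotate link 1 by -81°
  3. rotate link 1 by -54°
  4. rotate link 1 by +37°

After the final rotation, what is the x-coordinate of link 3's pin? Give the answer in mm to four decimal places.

geometry: r = 43 mm, L = 133 mm, e = 7 mm; θ starts at 0°
rotate link 1 by -81°: θ ← 0° -81° = -81°
rotate link 1 by -54°: θ ← -81° -54° = -135°
rotate link 1 by +37°: θ ← -135° +37° = -98°
crank pin P = (r cos θ, r sin θ) = (-5.984443, -42.581527)
h = r sin θ − e = -42.581527 − 7 = -49.581527
x = r cos θ + √(L² − h²) = -5.984443 + 123.412610 = 117.428166

117.4282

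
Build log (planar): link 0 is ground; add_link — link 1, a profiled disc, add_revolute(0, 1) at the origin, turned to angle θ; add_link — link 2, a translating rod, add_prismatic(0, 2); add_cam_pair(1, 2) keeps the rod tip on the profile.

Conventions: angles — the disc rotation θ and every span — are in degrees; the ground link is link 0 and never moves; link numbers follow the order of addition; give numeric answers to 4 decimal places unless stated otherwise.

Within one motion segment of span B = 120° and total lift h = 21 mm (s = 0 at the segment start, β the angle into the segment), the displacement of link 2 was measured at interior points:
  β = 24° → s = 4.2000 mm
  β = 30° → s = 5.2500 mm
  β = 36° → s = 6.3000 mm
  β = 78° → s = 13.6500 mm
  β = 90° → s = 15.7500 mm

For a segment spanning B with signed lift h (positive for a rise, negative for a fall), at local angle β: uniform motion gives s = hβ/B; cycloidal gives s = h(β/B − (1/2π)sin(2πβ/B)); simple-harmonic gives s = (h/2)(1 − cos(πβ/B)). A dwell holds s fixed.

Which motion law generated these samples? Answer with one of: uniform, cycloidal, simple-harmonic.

candidates at β/B = r: uniform s = h·r (linear in β); cycloidal s = h·(r − sin(2πr)/(2π)); simple-harmonic s = (h/2)(1 − cos(πr))
β=24°: printed 4.2000 | uniform 4.2000, cycloidal 1.0213, simple-harmonic 2.0053
β=30°: printed 5.2500 | uniform 5.2500, cycloidal 1.9077, simple-harmonic 3.0754
β=36°: printed 6.3000 | uniform 6.3000, cycloidal 3.1213, simple-harmonic 4.3283
β=78°: printed 13.6500 | uniform 13.6500, cycloidal 16.3539, simple-harmonic 15.2669
β=90°: printed 15.7500 | uniform 15.7500, cycloidal 19.0923, simple-harmonic 17.9246
only one law matches every sample → uniform

uniform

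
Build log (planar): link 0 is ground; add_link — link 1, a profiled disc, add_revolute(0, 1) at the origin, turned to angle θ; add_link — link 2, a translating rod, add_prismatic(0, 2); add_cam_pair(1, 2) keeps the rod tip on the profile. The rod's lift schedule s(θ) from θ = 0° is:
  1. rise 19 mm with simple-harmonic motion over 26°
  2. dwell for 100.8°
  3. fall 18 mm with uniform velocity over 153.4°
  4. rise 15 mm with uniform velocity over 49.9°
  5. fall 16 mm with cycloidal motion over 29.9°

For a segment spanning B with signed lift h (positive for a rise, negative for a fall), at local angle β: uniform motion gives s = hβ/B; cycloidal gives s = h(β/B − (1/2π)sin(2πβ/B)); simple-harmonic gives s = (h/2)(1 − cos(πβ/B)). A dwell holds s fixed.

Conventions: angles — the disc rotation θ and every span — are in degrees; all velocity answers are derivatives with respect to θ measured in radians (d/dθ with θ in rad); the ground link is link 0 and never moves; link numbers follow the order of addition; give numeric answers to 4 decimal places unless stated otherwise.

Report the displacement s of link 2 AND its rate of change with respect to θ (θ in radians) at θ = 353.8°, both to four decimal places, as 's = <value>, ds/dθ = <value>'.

seg 1 [0°–26°] simple-harmonic, h=19: full span → s += 19 → s = 19.0000
seg 2 [26°–126.8°] dwell: s stays 19.0000
seg 3 [126.8°–280.2°] uniform, h=-18: full span → s += -18 → s = 1.0000
seg 4 [280.2°–330.1°] uniform, h=15: full span → s += 15 → s = 16.0000
seg 5 [330.1°–360°] cycloidal, h=-16: θ=353.8° here. β=23.7, B=29.9. -16·(0.7926 − sin(2π·0.7926)/(2π)) = -15.1379 → s = 0.8621
velocity in seg [330.1°–360°] (cycloidal), θ in radians: β = 23.7° = 0.4136 rad, B = 29.9° = 0.5219 rad; ds/dθ = (h/B)(1 − cos(2πβ/B)) = ((-16)/0.5219)(1 − cos(2π·0.7926)) = -22.543206 mm/rad

s = 0.8621, ds/dθ = -22.5432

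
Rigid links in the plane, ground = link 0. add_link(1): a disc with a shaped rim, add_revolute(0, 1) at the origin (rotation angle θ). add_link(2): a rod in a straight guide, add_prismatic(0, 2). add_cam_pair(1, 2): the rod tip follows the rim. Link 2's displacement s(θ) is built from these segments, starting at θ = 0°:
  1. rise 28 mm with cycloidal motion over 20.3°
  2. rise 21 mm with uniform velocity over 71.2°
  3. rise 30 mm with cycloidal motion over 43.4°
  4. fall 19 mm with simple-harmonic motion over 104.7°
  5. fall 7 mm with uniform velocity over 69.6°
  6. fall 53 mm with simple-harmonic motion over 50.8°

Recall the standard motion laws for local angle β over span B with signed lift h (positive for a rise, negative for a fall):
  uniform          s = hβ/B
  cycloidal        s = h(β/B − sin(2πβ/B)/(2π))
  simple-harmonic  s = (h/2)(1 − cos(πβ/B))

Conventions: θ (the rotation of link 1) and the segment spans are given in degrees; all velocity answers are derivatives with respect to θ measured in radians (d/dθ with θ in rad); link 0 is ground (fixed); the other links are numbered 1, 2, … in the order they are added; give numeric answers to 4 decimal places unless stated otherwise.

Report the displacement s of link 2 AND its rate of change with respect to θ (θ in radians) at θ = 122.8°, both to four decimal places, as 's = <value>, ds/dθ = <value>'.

segment 1 (0° to 20.3°, cycloidal, h = 28) is passed completely: s = 0.0000 + (28) = 28.0000
segment 2 (20.3° to 91.5°, uniform, h = 21) is passed completely: s = 28.0000 + (21) = 49.0000
θ = 122.8° falls in segment 3 (91.5° to 134.9°, cycloidal, h = 30): β = 122.8 − 91.5 = 31.3°, B = 43.4°; Δs = 30·(0.7212 − sin(2π·0.7212)/(2π)) = 26.3326; s = 49.0000 + 26.3326 = 75.3326
velocity in seg [91.5°–134.9°] (cycloidal), θ in radians: β = 31.3° = 0.5463 rad, B = 43.4° = 0.7575 rad; ds/dθ = (h/B)(1 − cos(2πβ/B)) = (30/0.7575)(1 − cos(2π·0.7212)) = 46.733600 mm/rad

s = 75.3326, ds/dθ = 46.7336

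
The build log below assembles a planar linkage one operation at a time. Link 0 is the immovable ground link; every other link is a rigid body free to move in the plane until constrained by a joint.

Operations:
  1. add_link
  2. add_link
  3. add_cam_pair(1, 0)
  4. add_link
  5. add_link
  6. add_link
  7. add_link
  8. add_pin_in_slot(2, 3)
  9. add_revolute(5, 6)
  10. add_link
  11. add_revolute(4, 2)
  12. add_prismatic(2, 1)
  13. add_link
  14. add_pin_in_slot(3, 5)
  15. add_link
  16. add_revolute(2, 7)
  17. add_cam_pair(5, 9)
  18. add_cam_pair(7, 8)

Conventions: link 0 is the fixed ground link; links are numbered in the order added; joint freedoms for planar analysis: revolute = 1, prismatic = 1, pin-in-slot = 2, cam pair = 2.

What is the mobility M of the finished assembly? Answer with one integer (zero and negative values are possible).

(L,J1,J2)=(1,0,0); link0 fixed
link1: (2,0,0)
link2: (3,0,0)
C 1-0 [J2]: (3,0,1)
link3: (4,0,1)
link4: (5,0,1)
link5: (6,0,1)
link6: (7,0,1)
PS 2-3 [J2]: (7,0,2)
R 5-6 [J1]: (7,1,2)
link7: (8,1,2)
R 4-2 [J1]: (8,2,2)
P 2-1 [J1]: (8,3,2)
link8: (9,3,2)
PS 3-5 [J2]: (9,3,3)
link9: (10,3,3)
R 2-7 [J1]: (10,4,3)
C 5-9 [J2]: (10,4,4)
C 7-8 [J2]: (10,4,5)
Grübler: 3·9 − 2·4 − 5 = 14

M = 14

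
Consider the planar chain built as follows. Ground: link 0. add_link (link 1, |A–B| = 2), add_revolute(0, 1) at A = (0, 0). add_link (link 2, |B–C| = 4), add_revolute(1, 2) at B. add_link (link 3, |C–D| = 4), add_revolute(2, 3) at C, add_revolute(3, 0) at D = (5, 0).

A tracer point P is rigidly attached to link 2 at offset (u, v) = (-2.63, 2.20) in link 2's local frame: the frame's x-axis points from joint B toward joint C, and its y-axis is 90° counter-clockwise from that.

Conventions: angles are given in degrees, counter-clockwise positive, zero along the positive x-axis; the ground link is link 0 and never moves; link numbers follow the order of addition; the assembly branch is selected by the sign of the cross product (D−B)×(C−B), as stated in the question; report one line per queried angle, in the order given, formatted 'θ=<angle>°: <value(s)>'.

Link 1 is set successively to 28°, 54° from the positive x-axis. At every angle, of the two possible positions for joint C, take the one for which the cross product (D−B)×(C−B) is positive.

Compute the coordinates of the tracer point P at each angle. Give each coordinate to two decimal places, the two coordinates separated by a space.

A=(0,0), D=(5.00,0)
θ=28°: B = A + 2.00·(cos28°, sin28°) = (1.7659, 0.9389)
θ=28°: |BD| = 3.3676
θ=28°: circle(B,4.00) ∩ circle(D,4.00): a=1.6838, h=3.6283
θ=28°:   candidates: C₊=(4.3946,3.9539) cross=12.219; C₋=(2.3713,-3.0150) cross=-12.219
θ=28°:   branch + wants cross > 0 → take C=(4.3946,3.9539) (cross=12.219)
θ=28°: ex = (C−B)/|BC| = (0.6572,0.7537); ey = (-0.7537,0.6572)
θ=28°: P = B + -2.63·ex + 2.20·ey = (-1.6207,0.4024)
θ=54°: B = A + 2.00·(cos54°, sin54°) = (1.1756, 1.6180)
θ=54°: |BD| = 4.1526
θ=54°: circle(B,4.00) ∩ circle(D,4.00): a=2.0763, h=3.4189
θ=54°:   candidates: C₊=(4.4199,3.9577) cross=14.197; C₋=(1.7556,-2.3397) cross=-14.197
θ=54°:   branch + wants cross > 0 → take C=(4.4199,3.9577) (cross=14.197)
θ=54°: ex = (C−B)/|BC| = (0.8111,0.5849); ey = (-0.5849,0.8111)
θ=54°: P = B + -2.63·ex + 2.20·ey = (-2.2444,1.8641)

θ=28°: -1.62 0.40
θ=54°: -2.24 1.86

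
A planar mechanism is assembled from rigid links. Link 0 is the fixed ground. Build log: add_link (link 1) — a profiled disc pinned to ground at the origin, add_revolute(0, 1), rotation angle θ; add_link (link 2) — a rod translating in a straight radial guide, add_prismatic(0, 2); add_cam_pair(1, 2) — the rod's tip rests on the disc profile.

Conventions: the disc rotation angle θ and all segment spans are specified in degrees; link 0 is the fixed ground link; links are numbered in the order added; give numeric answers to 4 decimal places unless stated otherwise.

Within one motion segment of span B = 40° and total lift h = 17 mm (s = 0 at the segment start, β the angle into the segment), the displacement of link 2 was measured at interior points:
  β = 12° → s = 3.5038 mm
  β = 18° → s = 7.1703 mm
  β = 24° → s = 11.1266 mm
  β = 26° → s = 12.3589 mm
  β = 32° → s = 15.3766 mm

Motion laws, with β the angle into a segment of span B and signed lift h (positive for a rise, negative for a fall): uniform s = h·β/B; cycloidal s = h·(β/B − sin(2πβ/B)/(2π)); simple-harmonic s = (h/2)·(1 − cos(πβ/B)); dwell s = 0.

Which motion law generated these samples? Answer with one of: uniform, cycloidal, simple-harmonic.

candidates at β/B = r: uniform s = h·r (linear in β); cycloidal s = h·(r − sin(2πr)/(2π)); simple-harmonic s = (h/2)(1 − cos(πr))
β=12°: printed 3.5038 | uniform 5.1000, cycloidal 2.5268, simple-harmonic 3.5038
β=18°: printed 7.1703 | uniform 7.6500, cycloidal 6.8139, simple-harmonic 7.1703
β=24°: printed 11.1266 | uniform 10.2000, cycloidal 11.7903, simple-harmonic 11.1266
β=26°: printed 12.3589 | uniform 11.0500, cycloidal 13.2389, simple-harmonic 12.3589
β=32°: printed 15.3766 | uniform 13.6000, cycloidal 16.1732, simple-harmonic 15.3766
only one law matches every sample → simple-harmonic

simple-harmonic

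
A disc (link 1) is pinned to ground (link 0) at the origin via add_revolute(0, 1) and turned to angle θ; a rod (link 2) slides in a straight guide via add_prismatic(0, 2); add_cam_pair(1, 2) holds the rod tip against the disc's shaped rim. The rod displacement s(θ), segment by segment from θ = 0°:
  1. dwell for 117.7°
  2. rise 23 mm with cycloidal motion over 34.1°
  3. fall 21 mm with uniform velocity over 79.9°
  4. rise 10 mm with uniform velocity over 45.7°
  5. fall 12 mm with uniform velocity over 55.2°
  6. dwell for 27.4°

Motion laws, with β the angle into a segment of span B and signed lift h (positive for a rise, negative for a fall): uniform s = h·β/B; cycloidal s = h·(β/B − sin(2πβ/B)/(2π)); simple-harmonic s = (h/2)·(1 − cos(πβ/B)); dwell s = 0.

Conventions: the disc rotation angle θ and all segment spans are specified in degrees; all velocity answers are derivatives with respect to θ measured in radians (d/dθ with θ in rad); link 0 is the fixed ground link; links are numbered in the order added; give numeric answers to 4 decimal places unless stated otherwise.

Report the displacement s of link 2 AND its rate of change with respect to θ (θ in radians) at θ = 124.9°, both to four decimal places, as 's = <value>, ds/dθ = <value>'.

segment 1 (0° to 117.7°, dwell): s unchanged at 0.0000
θ = 124.9° falls in segment 2 (117.7° to 151.8°, cycloidal, h = 23): β = 124.9 − 117.7 = 7.2°, B = 34.1°; Δs = 23·(0.2111 − sin(2π·0.2111)/(2π)) = 1.3043; s = 0.0000 + 1.3043 = 1.3043
velocity in seg [117.7°–151.8°] (cycloidal), θ in radians: β = 7.2° = 0.1257 rad, B = 34.1° = 0.5952 rad; ds/dθ = (h/B)(1 − cos(2πβ/B)) = (23/0.5952)(1 − cos(2π·0.2111)) = 29.303793 mm/rad

s = 1.3043, ds/dθ = 29.3038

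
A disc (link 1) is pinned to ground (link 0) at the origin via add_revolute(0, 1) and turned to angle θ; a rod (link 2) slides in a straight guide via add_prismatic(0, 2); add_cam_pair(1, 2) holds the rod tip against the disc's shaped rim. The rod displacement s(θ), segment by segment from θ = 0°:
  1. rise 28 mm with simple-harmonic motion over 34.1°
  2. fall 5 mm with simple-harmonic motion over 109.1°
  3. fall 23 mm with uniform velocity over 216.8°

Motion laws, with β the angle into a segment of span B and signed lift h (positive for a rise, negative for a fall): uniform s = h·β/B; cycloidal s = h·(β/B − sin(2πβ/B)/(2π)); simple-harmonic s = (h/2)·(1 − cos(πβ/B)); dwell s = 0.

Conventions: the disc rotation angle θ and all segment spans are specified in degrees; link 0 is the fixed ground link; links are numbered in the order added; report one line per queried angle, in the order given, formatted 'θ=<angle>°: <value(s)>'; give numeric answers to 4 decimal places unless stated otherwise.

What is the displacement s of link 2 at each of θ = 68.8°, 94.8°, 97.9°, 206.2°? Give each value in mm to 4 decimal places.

segment 1 (0° to 34.1°, simple-harmonic, h = 28) is passed completely: s = 0.0000 + (28) = 28.0000
θ = 68.8° falls in segment 2 (34.1° to 143.2°, simple-harmonic, h = -5): β = 68.8 − 34.1 = 34.7°, B = 109.1°; Δs = -5/2·(1 − cos(π·0.3181)) = -1.1476; s = 28.0000 − 1.1476 = 26.8524
θ = 94.8° falls in segment 2 (34.1° to 143.2°, simple-harmonic, h = -5): β = 94.8 − 34.1 = 60.7°, B = 109.1°; Δs = -5/2·(1 − cos(π·0.5564)) = -2.9404; s = 28.0000 − 2.9404 = 25.0596
θ = 97.9° falls in segment 2 (34.1° to 143.2°, simple-harmonic, h = -5): β = 97.9 − 34.1 = 63.8°, B = 109.1°; Δs = -5/2·(1 − cos(π·0.5848)) = -3.1581; s = 28.0000 − 3.1581 = 24.8419
segment 2 (34.1° to 143.2°, simple-harmonic, h = -5) is passed completely: s = 28.0000 + (-5) = 23.0000
θ = 206.2° falls in segment 3 (143.2° to 360°, uniform, h = -23): β = 206.2 − 143.2 = 63°, B = 216.8°; Δs = -23·63/216.8 = -6.6836; s = 23.0000 − 6.6836 = 16.3164

θ=68.8°: 26.8524
θ=94.8°: 25.0596
θ=97.9°: 24.8419
θ=206.2°: 16.3164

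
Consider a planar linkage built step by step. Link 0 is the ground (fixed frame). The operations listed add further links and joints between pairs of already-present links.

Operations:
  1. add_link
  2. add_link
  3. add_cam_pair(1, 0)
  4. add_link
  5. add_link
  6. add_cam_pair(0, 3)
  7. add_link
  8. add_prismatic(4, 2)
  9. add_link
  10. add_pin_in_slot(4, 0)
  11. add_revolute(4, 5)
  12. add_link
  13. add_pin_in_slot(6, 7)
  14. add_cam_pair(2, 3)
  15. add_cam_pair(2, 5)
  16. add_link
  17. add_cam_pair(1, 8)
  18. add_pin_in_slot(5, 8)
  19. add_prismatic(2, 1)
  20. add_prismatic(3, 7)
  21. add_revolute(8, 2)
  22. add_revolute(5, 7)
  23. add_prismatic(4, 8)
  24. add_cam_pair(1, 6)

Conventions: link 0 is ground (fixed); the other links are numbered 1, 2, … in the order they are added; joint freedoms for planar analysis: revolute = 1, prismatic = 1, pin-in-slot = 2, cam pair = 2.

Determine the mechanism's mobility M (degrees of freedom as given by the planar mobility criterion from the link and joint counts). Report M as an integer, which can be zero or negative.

link 0 = ground. State L|J1|J2 = 1|0|0
+link1  2|0|0
+link2  3|0|0
C(1,0) f=2→J2  3|0|1
+link3  4|0|1
+link4  5|0|1
C(0,3) f=2→J2  5|0|2
+link5  6|0|2
P(4,2) f=1→J1  6|1|2
+link6  7|1|2
PS(4,0) f=2→J2  7|1|3
R(4,5) f=1→J1  7|2|3
+link7  8|2|3
PS(6,7) f=2→J2  8|2|4
C(2,3) f=2→J2  8|2|5
C(2,5) f=2→J2  8|2|6
+link8  9|2|6
C(1,8) f=2→J2  9|2|7
PS(5,8) f=2→J2  9|2|8
P(2,1) f=1→J1  9|3|8
P(3,7) f=1→J1  9|4|8
R(8,2) f=1→J1  9|5|8
R(5,7) f=1→J1  9|6|8
P(4,8) f=1→J1  9|7|8
C(1,6) f=2→J2  9|7|9
M = 3(9−1)−2·7−9 = 24−14−9 = 1

M = 1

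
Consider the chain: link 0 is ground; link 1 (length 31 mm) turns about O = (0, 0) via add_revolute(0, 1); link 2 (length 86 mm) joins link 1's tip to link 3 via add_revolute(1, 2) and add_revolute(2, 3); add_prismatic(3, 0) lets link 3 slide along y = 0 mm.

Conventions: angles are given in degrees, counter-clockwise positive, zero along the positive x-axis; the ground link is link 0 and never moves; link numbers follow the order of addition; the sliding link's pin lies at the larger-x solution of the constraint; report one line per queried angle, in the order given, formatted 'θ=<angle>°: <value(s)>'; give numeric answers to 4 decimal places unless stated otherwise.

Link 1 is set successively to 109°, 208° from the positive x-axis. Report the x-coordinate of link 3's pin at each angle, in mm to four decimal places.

geometry: r = 31 mm, L = 86 mm, e = 0 mm
θ=109°: crank pin P = (r cos θ, r sin θ) = (-10.092613, 29.311076)
θ=109°: h = r sin θ − e = 29.311076 − 0 = 29.311076
θ=109°: x = r cos θ + √(L² − h²) = -10.092613 + 80.850855 = 70.758243
θ=208°: crank pin P = (r cos θ, r sin θ) = (-27.371375, -14.553618)
θ=208°: h = r sin θ − e = -14.553618 − 0 = -14.553618
θ=208°: x = r cos θ + √(L² − h²) = -27.371375 + 84.759614 = 57.388239

θ=109°: 70.7582
θ=208°: 57.3882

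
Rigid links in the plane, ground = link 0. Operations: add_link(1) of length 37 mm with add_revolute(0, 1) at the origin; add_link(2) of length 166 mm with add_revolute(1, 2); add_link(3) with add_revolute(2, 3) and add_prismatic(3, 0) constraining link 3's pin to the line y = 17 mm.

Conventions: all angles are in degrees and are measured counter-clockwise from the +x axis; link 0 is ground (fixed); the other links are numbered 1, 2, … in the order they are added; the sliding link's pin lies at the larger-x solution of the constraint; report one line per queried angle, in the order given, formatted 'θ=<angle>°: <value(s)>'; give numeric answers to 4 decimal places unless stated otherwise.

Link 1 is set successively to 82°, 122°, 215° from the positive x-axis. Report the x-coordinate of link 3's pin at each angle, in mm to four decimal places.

geometry: r = 37 mm, L = 166 mm, e = 17 mm
θ=82°: crank pin P = (r cos θ, r sin θ) = (5.149405, 36.639919)
θ=82°: h = r sin θ − e = 36.639919 − 17 = 19.639919
θ=82°: x = r cos θ + √(L² − h²) = 5.149405 + 164.834079 = 169.983484
θ=122°: crank pin P = (r cos θ, r sin θ) = (-19.607013, 31.377780)
θ=122°: h = r sin θ − e = 31.377780 − 17 = 14.377780
θ=122°: x = r cos θ + √(L² − h²) = -19.607013 + 165.376176 = 145.769163
θ=215°: crank pin P = (r cos θ, r sin θ) = (-30.308626, -21.222328)
θ=215°: h = r sin θ − e = -21.222328 − 17 = -38.222328
θ=215°: x = r cos θ + √(L² − h²) = -30.308626 + 161.539635 = 131.231009

θ=82°: 169.9835
θ=122°: 145.7692
θ=215°: 131.2310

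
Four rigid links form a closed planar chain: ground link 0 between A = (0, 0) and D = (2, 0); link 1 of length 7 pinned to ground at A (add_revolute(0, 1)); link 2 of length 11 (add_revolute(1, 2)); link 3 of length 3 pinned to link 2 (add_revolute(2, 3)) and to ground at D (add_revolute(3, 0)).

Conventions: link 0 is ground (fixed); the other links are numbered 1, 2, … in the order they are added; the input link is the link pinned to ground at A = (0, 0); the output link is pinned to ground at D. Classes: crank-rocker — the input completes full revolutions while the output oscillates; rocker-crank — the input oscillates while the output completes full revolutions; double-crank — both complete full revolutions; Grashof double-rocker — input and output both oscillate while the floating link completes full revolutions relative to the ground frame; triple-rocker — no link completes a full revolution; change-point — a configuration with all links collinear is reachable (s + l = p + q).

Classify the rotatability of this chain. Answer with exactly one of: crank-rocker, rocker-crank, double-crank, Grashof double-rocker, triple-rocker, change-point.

lengths: ground=2, input=7, coupler=11, output=3
sorted: s=2 (shortest), l=11 (longest), p+q=10
s + l = 13 vs p + q = 10
s + l > p + q → non-Grashof → no link fully rotates → triple-rocker

triple-rocker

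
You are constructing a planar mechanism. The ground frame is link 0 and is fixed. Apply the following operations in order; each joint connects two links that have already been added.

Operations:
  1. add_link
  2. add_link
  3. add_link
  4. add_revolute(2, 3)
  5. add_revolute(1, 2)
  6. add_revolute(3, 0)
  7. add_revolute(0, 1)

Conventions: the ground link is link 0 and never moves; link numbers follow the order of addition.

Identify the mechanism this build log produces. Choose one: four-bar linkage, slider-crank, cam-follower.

links: 4 (incl. ground); joints: 4 revolute, 0 prismatic, 0 higher (cam) pair, forming one closed loop
4 links in a single 4R loop → four-bar linkage

four-bar linkage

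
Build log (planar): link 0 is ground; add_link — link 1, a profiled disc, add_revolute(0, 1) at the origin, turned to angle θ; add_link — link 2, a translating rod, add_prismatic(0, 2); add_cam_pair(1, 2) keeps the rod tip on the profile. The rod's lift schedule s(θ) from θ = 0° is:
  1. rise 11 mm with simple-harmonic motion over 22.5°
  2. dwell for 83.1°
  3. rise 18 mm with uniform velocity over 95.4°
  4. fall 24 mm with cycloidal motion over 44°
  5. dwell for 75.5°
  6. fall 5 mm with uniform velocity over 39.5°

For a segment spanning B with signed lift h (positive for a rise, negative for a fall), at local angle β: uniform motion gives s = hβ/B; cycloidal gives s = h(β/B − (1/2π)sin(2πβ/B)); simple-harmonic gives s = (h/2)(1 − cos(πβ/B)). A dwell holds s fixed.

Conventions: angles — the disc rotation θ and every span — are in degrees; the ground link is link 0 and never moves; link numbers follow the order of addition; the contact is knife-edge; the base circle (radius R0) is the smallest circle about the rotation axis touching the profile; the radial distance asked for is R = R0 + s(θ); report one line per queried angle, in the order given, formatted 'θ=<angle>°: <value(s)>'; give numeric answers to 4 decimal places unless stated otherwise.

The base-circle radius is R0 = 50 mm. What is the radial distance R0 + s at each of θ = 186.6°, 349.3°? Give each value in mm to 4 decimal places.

seg 1 [0°–22.5°] simple-harmonic, h=11: full span → s += 11 → s = 11.0000
seg 2 [22.5°–105.6°] dwell: s stays 11.0000
seg 3 [105.6°–201°] uniform, h=18: θ=186.6° here. β=81, B=95.4. 18·81/95.4 = 15.2830 → s = 26.2830
seg 3 [105.6°–201°] uniform, h=18: full span → s += 18 → s = 29.0000
seg 4 [201°–245°] cycloidal, h=-24: full span → s += -24 → s = 5.0000
seg 5 [245°–320.5°] dwell: s stays 5.0000
seg 6 [320.5°–360°] uniform, h=-5: θ=349.3° here. β=28.8, B=39.5. -5·28.8/39.5 = -3.6456 → s = 1.3544
θ=186.6°: R = R0 + s = 50 + 26.2830 = 76.2830
θ=349.3°: R = R0 + s = 50 + 1.3544 = 51.3544

θ=186.6°: 76.2830
θ=349.3°: 51.3544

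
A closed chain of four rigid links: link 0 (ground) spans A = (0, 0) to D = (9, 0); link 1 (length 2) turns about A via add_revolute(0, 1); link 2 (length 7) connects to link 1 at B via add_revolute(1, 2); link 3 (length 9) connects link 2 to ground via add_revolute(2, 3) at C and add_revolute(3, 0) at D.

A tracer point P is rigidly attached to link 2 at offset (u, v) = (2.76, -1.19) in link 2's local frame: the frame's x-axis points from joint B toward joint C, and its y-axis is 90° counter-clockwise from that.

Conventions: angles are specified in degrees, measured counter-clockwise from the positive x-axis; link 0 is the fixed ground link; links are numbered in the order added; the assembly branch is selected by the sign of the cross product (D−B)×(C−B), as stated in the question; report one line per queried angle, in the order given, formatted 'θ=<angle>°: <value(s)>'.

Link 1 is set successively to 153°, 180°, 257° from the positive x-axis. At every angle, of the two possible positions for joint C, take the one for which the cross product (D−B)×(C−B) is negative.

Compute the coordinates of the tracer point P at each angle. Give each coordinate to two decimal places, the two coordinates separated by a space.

A=(0,0), D=(9.00,0)
θ=153°: B = A + 2.00·(cos153°, sin153°) = (-1.7820, 0.9080)
θ=153°: |BD| = 10.8202
θ=153°: circle(B,7.00) ∩ circle(D,9.00): a=3.9314, h=5.7917
θ=153°:   candidates: C₊=(2.6215,6.3494) cross=62.668; C₋=(1.6495,-5.1932) cross=-62.668
θ=153°:   branch - wants cross < 0 → take C=(1.6495,-5.1932) (cross=-62.668)
θ=153°: ex = (C−B)/|BC| = (0.4902,-0.8716); ey = (0.8716,0.4902)
θ=153°: P = B + 2.76·ex + -1.19·ey = (-1.4662,-2.0810)
θ=180°: B = A + 2.00·(cos180°, sin180°) = (-2.0000, 0.0000)
θ=180°: |BD| = 11.0000
θ=180°: circle(B,7.00) ∩ circle(D,9.00): a=4.0455, h=5.7126
θ=180°:   candidates: C₊=(2.0455,5.7126) cross=62.839; C₋=(2.0455,-5.7126) cross=-62.839
θ=180°:   branch - wants cross < 0 → take C=(2.0455,-5.7126) (cross=-62.839)
θ=180°: ex = (C−B)/|BC| = (0.5779,-0.8161); ey = (0.8161,0.5779)
θ=180°: P = B + 2.76·ex + -1.19·ey = (-1.3761,-2.9401)
θ=257°: B = A + 2.00·(cos257°, sin257°) = (-0.4499, -1.9487)
θ=257°: |BD| = 9.6487
θ=257°: circle(B,7.00) ∩ circle(D,9.00): a=3.1661, h=6.2430
θ=257°:   candidates: C₊=(1.3901,4.8051) cross=60.238; C₋=(3.9119,-7.4237) cross=-60.238
θ=257°:   branch - wants cross < 0 → take C=(3.9119,-7.4237) (cross=-60.238)
θ=257°: ex = (C−B)/|BC| = (0.6231,-0.7821); ey = (0.7821,0.6231)
θ=257°: P = B + 2.76·ex + -1.19·ey = (0.3391,-4.8489)

θ=153°: -1.47 -2.08
θ=180°: -1.38 -2.94
θ=257°: 0.34 -4.85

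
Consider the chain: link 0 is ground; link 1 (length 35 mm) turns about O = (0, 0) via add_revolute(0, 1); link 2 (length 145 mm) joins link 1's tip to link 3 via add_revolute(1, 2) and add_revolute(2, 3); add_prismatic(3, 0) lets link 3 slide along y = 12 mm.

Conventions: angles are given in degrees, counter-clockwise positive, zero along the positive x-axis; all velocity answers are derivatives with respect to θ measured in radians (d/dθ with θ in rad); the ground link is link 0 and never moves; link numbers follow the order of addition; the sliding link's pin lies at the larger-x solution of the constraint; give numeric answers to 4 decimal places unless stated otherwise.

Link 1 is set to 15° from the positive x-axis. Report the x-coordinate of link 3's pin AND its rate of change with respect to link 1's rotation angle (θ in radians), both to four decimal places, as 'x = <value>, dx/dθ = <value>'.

geometry: r = 35 mm, L = 145 mm, e = 12 mm
crank pin P = (r cos θ, r sin θ) = (33.807404, 9.058667)
h = r sin θ − e = 9.058667 − 12 = -2.941333
x = r cos θ + √(L² − h²) = 33.807404 + 144.970164 = 178.777568
dx/dθ = −r sin θ − h·r cos θ/√(L² − h²) (θ in radians; h = -2.941333) = -8.372740

x = 178.7776, dx/dθ = -8.3727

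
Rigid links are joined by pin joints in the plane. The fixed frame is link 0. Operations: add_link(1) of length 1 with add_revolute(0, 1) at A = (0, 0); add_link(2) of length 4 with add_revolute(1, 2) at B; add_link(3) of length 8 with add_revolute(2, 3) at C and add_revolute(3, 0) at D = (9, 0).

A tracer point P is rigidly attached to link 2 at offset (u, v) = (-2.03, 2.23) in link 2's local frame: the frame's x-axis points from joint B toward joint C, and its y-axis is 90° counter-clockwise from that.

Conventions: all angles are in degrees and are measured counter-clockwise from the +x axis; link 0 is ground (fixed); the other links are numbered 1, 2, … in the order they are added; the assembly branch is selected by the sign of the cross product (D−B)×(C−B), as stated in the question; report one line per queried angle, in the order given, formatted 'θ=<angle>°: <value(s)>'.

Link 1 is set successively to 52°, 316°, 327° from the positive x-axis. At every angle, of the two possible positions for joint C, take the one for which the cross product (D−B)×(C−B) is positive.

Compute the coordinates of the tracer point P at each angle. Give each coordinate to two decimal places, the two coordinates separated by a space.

A=(0,0), D=(9.00,0)
θ=52°: B = A + 1.00·(cos52°, sin52°) = (0.6157, 0.7880)
θ=52°: |BD| = 8.4213
θ=52°: circle(B,4.00) ∩ circle(D,8.00): a=1.3607, h=3.7614
θ=52°:   candidates: C₊=(2.3224,4.4056) cross=31.676; C₋=(1.6184,-3.0843) cross=-31.676
θ=52°:   branch + wants cross > 0 → take C=(2.3224,4.4056) (cross=31.676)
θ=52°: ex = (C−B)/|BC| = (0.4267,0.9044); ey = (-0.9044,0.4267)
θ=52°: P = B + -2.03·ex + 2.23·ey = (-2.2673,-0.0964)
θ=316°: B = A + 1.00·(cos316°, sin316°) = (0.7193, -0.6947)
θ=316°: |BD| = 8.3097
θ=316°: circle(B,4.00) ∩ circle(D,8.00): a=1.2667, h=3.7941
θ=316°:   candidates: C₊=(1.6644,3.1921) cross=31.528; C₋=(2.2988,-4.3696) cross=-31.528
θ=316°:   branch + wants cross > 0 → take C=(1.6644,3.1921) (cross=31.528)
θ=316°: ex = (C−B)/|BC| = (0.2363,0.9717); ey = (-0.9717,0.2363)
θ=316°: P = B + -2.03·ex + 2.23·ey = (-1.9272,-2.1403)
θ=327°: B = A + 1.00·(cos327°, sin327°) = (0.8387, -0.5446)
θ=327°: |BD| = 8.1795
θ=327°: circle(B,4.00) ∩ circle(D,8.00): a=1.1556, h=3.8294
θ=327°:   candidates: C₊=(1.7367,3.3533) cross=31.323; C₋=(2.2467,-4.2886) cross=-31.323
θ=327°:   branch + wants cross > 0 → take C=(1.7367,3.3533) (cross=31.323)
θ=327°: ex = (C−B)/|BC| = (0.2245,0.9745); ey = (-0.9745,0.2245)
θ=327°: P = B + -2.03·ex + 2.23·ey = (-1.7901,-2.0222)

θ=52°: -2.27 -0.10
θ=316°: -1.93 -2.14
θ=327°: -1.79 -2.02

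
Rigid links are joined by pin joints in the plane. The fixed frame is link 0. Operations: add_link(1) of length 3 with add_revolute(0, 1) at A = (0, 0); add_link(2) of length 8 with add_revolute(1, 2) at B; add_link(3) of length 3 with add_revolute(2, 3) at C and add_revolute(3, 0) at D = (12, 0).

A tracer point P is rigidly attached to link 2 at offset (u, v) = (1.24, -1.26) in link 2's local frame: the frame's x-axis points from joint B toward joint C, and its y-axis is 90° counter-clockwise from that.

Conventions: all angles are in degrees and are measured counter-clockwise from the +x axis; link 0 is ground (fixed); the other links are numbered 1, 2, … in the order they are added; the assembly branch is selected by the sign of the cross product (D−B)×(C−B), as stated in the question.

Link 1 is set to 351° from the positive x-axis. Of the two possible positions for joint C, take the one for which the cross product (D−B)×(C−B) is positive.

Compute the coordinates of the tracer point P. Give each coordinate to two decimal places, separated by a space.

A=(0,0), D=(12.00,0)
B = A + 3.00·(cos351°, sin351°) = (2.9631, -0.4693)
|BD| = 9.0491
circle(B,8.00) ∩ circle(D,3.00): a=7.5635, h=2.6063
  candidates: C₊=(10.3812,2.5258) cross=23.585; C₋=(10.6516,-2.6799) cross=-23.585
  branch + wants cross > 0 → take C=(10.3812,2.5258) (cross=23.585)
ex = (C−B)/|BC| = (0.9273,0.3744); ey = (-0.3744,0.9273)
P = B + 1.24·ex + -1.26·ey = (4.5846,-1.1734)

4.58 -1.17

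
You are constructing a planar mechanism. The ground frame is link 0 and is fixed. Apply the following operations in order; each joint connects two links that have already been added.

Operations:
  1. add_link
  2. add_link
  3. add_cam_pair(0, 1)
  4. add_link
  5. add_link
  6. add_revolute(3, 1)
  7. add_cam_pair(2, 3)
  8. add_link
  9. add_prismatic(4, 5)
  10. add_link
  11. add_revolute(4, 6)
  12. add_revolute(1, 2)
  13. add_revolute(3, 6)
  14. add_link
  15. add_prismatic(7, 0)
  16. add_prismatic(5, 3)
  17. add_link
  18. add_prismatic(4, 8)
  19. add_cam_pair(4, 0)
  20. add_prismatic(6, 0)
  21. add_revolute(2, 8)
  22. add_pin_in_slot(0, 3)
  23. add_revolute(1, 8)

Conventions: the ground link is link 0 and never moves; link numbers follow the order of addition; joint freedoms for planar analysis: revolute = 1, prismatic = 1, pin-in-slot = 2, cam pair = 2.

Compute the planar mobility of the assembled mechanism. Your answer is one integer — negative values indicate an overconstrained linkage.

L=1 J1=0 J2=0
add link → L=2 J1=0 J2=0
add link → L=3 J1=0 J2=0
C@0,1 dof=2 J2 → L=3 J1=0 J2=1
add link → L=4 J1=0 J2=1
add link → L=5 J1=0 J2=1
R@3,1 dof=1 J1 → L=5 J1=1 J2=1
C@2,3 dof=2 J2 → L=5 J1=1 J2=2
add link → L=6 J1=1 J2=2
P@4,5 dof=1 J1 → L=6 J1=2 J2=2
add link → L=7 J1=2 J2=2
R@4,6 dof=1 J1 → L=7 J1=3 J2=2
R@1,2 dof=1 J1 → L=7 J1=4 J2=2
R@3,6 dof=1 J1 → L=7 J1=5 J2=2
add link → L=8 J1=5 J2=2
P@7,0 dof=1 J1 → L=8 J1=6 J2=2
P@5,3 dof=1 J1 → L=8 J1=7 J2=2
add link → L=9 J1=7 J2=2
P@4,8 dof=1 J1 → L=9 J1=8 J2=2
C@4,0 dof=2 J2 → L=9 J1=8 J2=3
P@6,0 dof=1 J1 → L=9 J1=9 J2=3
R@2,8 dof=1 J1 → L=9 J1=10 J2=3
PS@0,3 dof=2 J2 → L=9 J1=10 J2=4
R@1,8 dof=1 J1 → L=9 J1=11 J2=4
M=3(L−1)−2J1−J2=3·8−2·11−4=-2

M = -2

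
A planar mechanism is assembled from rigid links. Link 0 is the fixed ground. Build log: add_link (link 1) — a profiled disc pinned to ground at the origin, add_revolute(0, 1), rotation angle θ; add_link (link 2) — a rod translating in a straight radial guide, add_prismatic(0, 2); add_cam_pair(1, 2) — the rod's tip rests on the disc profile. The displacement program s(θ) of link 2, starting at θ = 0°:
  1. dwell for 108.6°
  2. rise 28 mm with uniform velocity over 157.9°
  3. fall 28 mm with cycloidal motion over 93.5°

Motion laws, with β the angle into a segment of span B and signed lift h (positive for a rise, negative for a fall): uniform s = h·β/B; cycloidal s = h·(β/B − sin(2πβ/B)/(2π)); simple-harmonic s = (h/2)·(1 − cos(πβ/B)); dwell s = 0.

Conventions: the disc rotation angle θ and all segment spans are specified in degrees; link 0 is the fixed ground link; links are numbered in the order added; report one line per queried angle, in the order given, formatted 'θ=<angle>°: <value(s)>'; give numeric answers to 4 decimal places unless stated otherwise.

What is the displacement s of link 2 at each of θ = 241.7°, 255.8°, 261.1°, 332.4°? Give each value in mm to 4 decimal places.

seg 1 [0°–108.6°] dwell: s stays 0.0000
seg 2 [108.6°–266.5°] uniform, h=28: θ=241.7° here. β=133.1, B=157.9. 28·133.1/157.9 = 23.6023 → s = 23.6023
seg 2 [108.6°–266.5°] uniform, h=28: θ=255.8° here. β=147.2, B=157.9. 28·147.2/157.9 = 26.1026 → s = 26.1026
seg 2 [108.6°–266.5°] uniform, h=28: θ=261.1° here. β=152.5, B=157.9. 28·152.5/157.9 = 27.0424 → s = 27.0424
seg 2 [108.6°–266.5°] uniform, h=28: full span → s += 28 → s = 28.0000
seg 3 [266.5°–360°] cycloidal, h=-28: θ=332.4° here. β=65.9, B=93.5. -28·(0.7048 − sin(2π·0.7048)/(2π)) = -24.0127 → s = 3.9873

θ=241.7°: 23.6023
θ=255.8°: 26.1026
θ=261.1°: 27.0424
θ=332.4°: 3.9873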